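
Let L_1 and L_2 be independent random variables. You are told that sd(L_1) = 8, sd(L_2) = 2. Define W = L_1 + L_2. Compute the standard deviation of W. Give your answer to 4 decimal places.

var(L_1) = 64, var(L_2) = 4
By independence, var(W) = (1)²var(L_1) + (1)²var(L_2)
= (1)²·64 + (1)²·4 = 68
sd(W) = √68 ≈ 8.2462

8.2462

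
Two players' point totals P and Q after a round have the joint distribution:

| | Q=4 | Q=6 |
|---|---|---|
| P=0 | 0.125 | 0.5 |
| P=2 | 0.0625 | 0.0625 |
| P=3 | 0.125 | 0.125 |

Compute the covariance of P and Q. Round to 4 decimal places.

E[P] = 1,  E[Q] = 5.375
E[PQ] = 5
cov(P,Q) = E[PQ] − E[P]E[Q] = 5 − (1)(5.375) = -0.375

-0.3750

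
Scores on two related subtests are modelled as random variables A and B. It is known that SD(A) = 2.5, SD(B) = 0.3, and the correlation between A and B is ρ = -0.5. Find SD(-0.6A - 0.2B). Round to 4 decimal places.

var(A) = (2.5)² = 6.25;  var(B) = (0.3)² = 0.09
cov(A,B) = ρ·SD(A)·SD(B) = -0.5·2.5·0.3 = -0.375
var(-0.6A - 0.2B) = (-0.6)²·var(A) + (-0.2)²·var(B) + 2·(-0.6)·(-0.2)·cov(A,B)
= 0.36·6.25 + 0.04·0.09 + 0.24·-0.375 = 2.1636
SD(-0.6A - 0.2B) = √2.1636 ≈ 1.4709

1.4709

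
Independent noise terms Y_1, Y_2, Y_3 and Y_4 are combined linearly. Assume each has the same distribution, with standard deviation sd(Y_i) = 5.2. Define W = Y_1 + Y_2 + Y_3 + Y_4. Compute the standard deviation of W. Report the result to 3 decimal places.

10.400

var(Y_i) = (5.2)² = 27.04
By independence, var(W) = (1)²var(Y_1) + (1)²var(Y_2) + (1)²var(Y_3) + (1)²var(Y_4)
= (1)²·27.04 + (1)²·27.04 + (1)²·27.04 + (1)²·27.04 = 108.16
sd(W) = √108.16 ≈ 10.400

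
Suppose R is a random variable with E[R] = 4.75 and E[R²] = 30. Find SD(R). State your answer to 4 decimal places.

var(R) = 30 − (4.75)² = 7.4375
SD(R) = √7.4375 ≈ 2.7272

2.7272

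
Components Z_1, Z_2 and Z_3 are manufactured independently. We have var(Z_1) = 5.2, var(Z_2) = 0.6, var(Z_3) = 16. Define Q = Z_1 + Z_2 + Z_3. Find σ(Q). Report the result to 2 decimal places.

4.67

By independence, var(Q) = (1)²var(Z_1) + (1)²var(Z_2) + (1)²var(Z_3)
= (1)²·5.2 + (1)²·0.6 + (1)²·16 = 21.8
σ(Q) = √21.8 ≈ 4.67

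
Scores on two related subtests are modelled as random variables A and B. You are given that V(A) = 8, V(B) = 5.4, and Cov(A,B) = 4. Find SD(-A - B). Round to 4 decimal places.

V(-A - B) = (-1)²·V(A) + (-1)²·V(B) + 2·(-1)·(-1)·Cov(A,B)
= 1·8 + 1·5.4 + 2·4 = 21.4
SD(-A - B) = √21.4 ≈ 4.6260

4.6260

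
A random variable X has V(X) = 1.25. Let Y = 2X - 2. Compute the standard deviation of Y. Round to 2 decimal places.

2.24

V(2X - 2) = (2)²·1.25 = 5
SD(Y) = √5 ≈ 2.24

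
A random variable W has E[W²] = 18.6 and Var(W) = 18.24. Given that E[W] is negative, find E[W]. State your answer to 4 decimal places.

-0.6000

(E[W])² = E[W²] − Var(W) = 18.6 − 18.24 = 0.36
E[W] = −√0.36 = -0.6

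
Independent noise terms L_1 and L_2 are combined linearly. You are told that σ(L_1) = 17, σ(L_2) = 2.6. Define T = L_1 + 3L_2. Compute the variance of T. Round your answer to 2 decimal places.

349.84

var(L_1) = 289, var(L_2) = 6.76
By independence, var(T) = (1)²var(L_1) + (3)²var(L_2)
= (1)²·289 + (3)²·6.76 = 349.84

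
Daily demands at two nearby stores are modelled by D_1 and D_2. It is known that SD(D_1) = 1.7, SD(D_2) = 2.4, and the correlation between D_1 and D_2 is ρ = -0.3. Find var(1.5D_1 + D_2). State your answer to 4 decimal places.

var(D_1) = (1.7)² = 2.89;  var(D_2) = (2.4)² = 5.76
cov(D_1,D_2) = ρ·SD(D_1)·SD(D_2) = -0.3·1.7·2.4 = -1.224
var(1.5D_1 + D_2) = (1.5)²·var(D_1) + (1)²·var(D_2) + 2·(1.5)·(1)·cov(D_1,D_2)
= 2.25·2.89 + 1·5.76 + 3·-1.224 = 8.5905

8.5905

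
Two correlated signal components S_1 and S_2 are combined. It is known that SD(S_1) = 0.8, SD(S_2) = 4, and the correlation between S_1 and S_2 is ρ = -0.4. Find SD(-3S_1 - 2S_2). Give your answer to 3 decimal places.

Var(S_1) = (0.8)² = 0.64;  Var(S_2) = (4)² = 16
Cov(S_1,S_2) = ρ·SD(S_1)·SD(S_2) = -0.4·0.8·4 = -1.28
Var(-3S_1 - 2S_2) = (-3)²·Var(S_1) + (-2)²·Var(S_2) + 2·(-3)·(-2)·Cov(S_1,S_2)
= 9·0.64 + 4·16 + 12·-1.28 = 54.4
SD(-3S_1 - 2S_2) = √54.4 ≈ 7.376

7.376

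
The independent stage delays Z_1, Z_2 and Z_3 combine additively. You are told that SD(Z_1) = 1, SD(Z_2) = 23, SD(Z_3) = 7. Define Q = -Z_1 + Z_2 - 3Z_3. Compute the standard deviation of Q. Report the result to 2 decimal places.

31.16

var(Z_1) = 1, var(Z_2) = 529, var(Z_3) = 49
By independence, var(Q) = (-1)²var(Z_1) + (1)²var(Z_2) + (-3)²var(Z_3)
= (-1)²·1 + (1)²·529 + (-3)²·49 = 971
SD(Q) = √971 ≈ 31.16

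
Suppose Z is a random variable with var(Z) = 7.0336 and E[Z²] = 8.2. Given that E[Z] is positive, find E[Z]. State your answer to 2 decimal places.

1.08

(E[Z])² = E[Z²] − var(Z) = 8.2 − 7.0336 = 1.1664
E[Z] = √1.1664 = 1.08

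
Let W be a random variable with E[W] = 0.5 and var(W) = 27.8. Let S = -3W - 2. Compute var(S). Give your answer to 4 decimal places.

var(-3W - 2) = (-3)²·var(W) = 9·27.8 = 250.2

250.2000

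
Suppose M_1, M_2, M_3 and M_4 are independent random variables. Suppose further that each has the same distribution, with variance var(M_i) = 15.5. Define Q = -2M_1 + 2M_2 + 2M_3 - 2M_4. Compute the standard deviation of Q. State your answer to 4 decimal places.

15.7480

By independence, var(Q) = (-2)²var(M_1) + (2)²var(M_2) + (2)²var(M_3) + (-2)²var(M_4)
= (-2)²·15.5 + (2)²·15.5 + (2)²·15.5 + (-2)²·15.5 = 248
σ(Q) = √248 ≈ 15.7480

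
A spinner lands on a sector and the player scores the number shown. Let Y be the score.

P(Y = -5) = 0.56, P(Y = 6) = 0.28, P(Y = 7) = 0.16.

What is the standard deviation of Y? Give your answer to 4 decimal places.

E[Y] = (-5)(0.56) + (6)(0.28) + (7)(0.16) = 0
E[Y²] = (-5)²(0.56) + (6)²(0.28) + (7)²(0.16) = 31.92
V(Y) = E[Y²] − (E[Y])² = 31.92 − (0)² = 31.92
SD(Y) = √31.92 ≈ 5.6498

5.6498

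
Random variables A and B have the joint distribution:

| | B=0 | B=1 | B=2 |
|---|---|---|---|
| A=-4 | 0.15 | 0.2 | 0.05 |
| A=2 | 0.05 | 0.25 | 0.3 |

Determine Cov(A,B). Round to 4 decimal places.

0.9600

E[A] = -0.4,  E[B] = 1.15
E[AB] = 0.5
Cov(A,B) = E[AB] − E[A]E[B] = 0.5 − (-0.4)(1.15) = 0.96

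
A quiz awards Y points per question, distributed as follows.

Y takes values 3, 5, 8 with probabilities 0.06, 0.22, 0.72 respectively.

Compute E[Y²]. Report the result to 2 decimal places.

E[Y²] = (3)²(0.06) + (5)²(0.22) + (8)²(0.72) = 52.12

52.12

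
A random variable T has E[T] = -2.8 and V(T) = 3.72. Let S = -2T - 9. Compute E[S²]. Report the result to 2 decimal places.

26.44

E[-2T - 9] = -2·-2.8 − 9 = -3.4
V(-2T - 9) = (-2)²·3.72 = 14.88
E[S²] = V(S) + (E[S])² = 14.88 + (-3.4)² = 26.44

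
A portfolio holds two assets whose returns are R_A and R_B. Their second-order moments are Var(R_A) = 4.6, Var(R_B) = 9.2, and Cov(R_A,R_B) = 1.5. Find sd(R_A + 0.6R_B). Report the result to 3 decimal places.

3.116

Var(R_A + 0.6R_B) = (1)²·Var(R_A) + (0.6)²·Var(R_B) + 2·(1)·(0.6)·Cov(R_A,R_B)
= 1·4.6 + 0.36·9.2 + 1.2·1.5 = 9.712
sd(R_A + 0.6R_B) = √9.712 ≈ 3.116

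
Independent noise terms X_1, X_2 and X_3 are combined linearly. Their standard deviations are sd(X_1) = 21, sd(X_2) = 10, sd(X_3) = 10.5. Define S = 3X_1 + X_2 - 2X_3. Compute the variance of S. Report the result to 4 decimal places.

4510.0000

V(X_1) = 441, V(X_2) = 100, V(X_3) = 110.25
By independence, V(S) = (3)²V(X_1) + (1)²V(X_2) + (-2)²V(X_3)
= (3)²·441 + (1)²·100 + (-2)²·110.25 = 4510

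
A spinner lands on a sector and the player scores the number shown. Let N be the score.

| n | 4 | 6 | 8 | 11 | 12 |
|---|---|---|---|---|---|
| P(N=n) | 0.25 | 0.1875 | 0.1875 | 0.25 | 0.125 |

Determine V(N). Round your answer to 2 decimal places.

8.98

E[N] = (4)(0.25) + (6)(0.1875) + (8)(0.1875) + (11)(0.25) + (12)(0.125) = 7.875
E[N²] = (4)²(0.25) + (6)²(0.1875) + (8)²(0.1875) + (11)²(0.25) + (12)²(0.125) = 71
V(N) = E[N²] − (E[N])² = 71 − (7.875)² = 8.984375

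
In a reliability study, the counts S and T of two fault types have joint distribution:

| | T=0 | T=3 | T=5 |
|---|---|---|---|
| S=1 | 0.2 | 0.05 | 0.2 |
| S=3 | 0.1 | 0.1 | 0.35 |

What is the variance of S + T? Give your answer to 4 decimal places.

7.0100

E[S] = 2.1,  E[T] = 3.2,  E[ST] = 7.3
Var(S) = 5.4 − (2.1)² = 0.99;  Var(T) = 15.1 − (3.2)² = 4.86
Cov(S,T) = 7.3 − (2.1)(3.2) = 0.58
Var(S + T) = (1)²·0.99 + (1)²·4.86 + 2·(1)·(1)·0.58 = 7.01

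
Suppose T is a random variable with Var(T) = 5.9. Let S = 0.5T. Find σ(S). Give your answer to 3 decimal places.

1.214

Var(0.5T) = (0.5)²·5.9 = 1.475
σ(S) = √1.475 ≈ 1.214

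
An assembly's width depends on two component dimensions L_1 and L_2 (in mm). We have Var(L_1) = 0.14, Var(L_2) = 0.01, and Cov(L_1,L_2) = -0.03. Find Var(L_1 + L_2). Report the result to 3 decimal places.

0.090

Var(L_1 + L_2) = (1)²·Var(L_1) + (1)²·Var(L_2) + 2·(1)·(1)·Cov(L_1,L_2)
= 1·0.14 + 1·0.01 + 2·-0.03 = 0.09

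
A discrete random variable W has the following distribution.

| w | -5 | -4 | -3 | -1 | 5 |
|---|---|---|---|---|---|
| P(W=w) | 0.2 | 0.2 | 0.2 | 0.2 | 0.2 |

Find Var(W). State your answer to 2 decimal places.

E[W] = (-5)(0.2) + (-4)(0.2) + (-3)(0.2) + (-1)(0.2) + (5)(0.2) = -1.6
E[W²] = (-5)²(0.2) + (-4)²(0.2) + (-3)²(0.2) + (-1)²(0.2) + (5)²(0.2) = 15.2
Var(W) = E[W²] − (E[W])² = 15.2 − (-1.6)² = 12.64

12.64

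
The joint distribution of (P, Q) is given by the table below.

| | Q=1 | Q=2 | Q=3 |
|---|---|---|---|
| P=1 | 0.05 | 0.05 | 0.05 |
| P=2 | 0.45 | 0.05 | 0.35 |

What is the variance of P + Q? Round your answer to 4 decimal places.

E[P] = 1.85,  E[Q] = 1.9,  E[PQ] = 3.5
var(P) = 3.55 − (1.85)² = 0.1275;  var(Q) = 4.5 − (1.9)² = 0.89
Cov(P,Q) = 3.5 − (1.85)(1.9) = -0.015
var(P + Q) = (1)²·0.1275 + (1)²·0.89 + 2·(1)·(1)·-0.015 = 0.9875

0.9875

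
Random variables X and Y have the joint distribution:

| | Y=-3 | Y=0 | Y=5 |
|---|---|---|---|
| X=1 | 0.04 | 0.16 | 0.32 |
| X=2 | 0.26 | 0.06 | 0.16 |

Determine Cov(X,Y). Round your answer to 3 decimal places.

E[X] = 1.48,  E[Y] = 1.5
E[XY] = 1.52
Cov(X,Y) = E[XY] − E[X]E[Y] = 1.52 − (1.48)(1.5) = -0.7

-0.700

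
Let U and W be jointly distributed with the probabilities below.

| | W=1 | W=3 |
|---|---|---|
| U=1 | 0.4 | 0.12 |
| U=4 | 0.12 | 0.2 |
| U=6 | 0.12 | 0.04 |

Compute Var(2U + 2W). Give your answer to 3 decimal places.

E[U] = 2.76,  E[W] = 1.72,  E[UW] = 5.08
Var(U) = 11.4 − (2.76)² = 3.7824;  Var(W) = 3.88 − (1.72)² = 0.9216
Cov(U,W) = 5.08 − (2.76)(1.72) = 0.3328
Var(2U + 2W) = (2)²·3.7824 + (2)²·0.9216 + 2·(2)·(2)·0.3328 = 21.4784

21.478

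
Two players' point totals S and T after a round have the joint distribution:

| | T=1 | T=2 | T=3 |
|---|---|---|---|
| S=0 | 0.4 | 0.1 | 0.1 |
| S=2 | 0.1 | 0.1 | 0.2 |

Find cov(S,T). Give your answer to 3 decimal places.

0.360

E[S] = 0.8,  E[T] = 1.8
E[ST] = 1.8
cov(S,T) = E[ST] − E[S]E[T] = 1.8 − (0.8)(1.8) = 0.36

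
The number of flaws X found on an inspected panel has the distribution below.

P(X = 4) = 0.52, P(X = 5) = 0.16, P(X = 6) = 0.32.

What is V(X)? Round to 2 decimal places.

E[X] = (4)(0.52) + (5)(0.16) + (6)(0.32) = 4.8
E[X²] = (4)²(0.52) + (5)²(0.16) + (6)²(0.32) = 23.84
V(X) = E[X²] − (E[X])² = 23.84 − (4.8)² = 0.8

0.80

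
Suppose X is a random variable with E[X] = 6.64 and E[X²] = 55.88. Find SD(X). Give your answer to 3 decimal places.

var(X) = 55.88 − (6.64)² = 11.7904
SD(X) = √11.7904 ≈ 3.434

3.434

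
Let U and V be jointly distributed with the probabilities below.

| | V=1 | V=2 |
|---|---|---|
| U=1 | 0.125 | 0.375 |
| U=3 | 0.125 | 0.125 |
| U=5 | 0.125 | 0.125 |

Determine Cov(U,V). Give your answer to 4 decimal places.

-0.1875

E[U] = 2.5,  E[V] = 1.625
E[UV] = 3.875
Cov(U,V) = E[UV] − E[U]E[V] = 3.875 − (2.5)(1.625) = -0.1875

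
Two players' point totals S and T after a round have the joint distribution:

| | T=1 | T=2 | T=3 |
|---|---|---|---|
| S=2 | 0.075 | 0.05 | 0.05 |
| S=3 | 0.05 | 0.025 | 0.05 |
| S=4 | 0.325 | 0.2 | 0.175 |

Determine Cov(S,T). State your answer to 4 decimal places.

-0.0331

E[S] = 3.525,  E[T] = 1.825
E[ST] = 6.4
Cov(S,T) = E[ST] − E[S]E[T] = 6.4 − (3.525)(1.825) = -0.033125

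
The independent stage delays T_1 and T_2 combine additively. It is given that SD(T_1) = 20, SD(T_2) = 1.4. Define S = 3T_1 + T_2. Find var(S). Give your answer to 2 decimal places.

var(T_1) = 400, var(T_2) = 1.96
By independence, var(S) = (3)²var(T_1) + (1)²var(T_2)
= (3)²·400 + (1)²·1.96 = 3601.96

3601.96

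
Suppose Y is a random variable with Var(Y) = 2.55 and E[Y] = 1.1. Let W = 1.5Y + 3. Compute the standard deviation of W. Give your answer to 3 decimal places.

2.395

Var(1.5Y + 3) = (1.5)²·2.55 = 5.7375
SD(W) = √5.7375 ≈ 2.395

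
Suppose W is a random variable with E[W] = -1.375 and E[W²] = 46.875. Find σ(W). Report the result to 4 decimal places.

Var(W) = 46.875 − (-1.375)² = 44.984375
σ(W) = √44.984375 ≈ 6.7070

6.7070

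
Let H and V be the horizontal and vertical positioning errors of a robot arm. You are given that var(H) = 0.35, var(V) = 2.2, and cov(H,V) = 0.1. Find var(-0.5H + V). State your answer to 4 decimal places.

var(-0.5H + V) = (-0.5)²·var(H) + (1)²·var(V) + 2·(-0.5)·(1)·cov(H,V)
= 0.25·0.35 + 1·2.2 + -1·0.1 = 2.1875

2.1875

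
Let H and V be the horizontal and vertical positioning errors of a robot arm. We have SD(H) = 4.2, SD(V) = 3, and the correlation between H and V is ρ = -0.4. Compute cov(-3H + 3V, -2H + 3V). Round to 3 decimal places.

Var(H) = (4.2)² = 17.64;  Var(V) = (3)² = 9
cov(H,V) = ρ·SD(H)·SD(V) = -0.4·4.2·3 = -5.04
cov(-3H + 3V, -2H + 3V) = (-3)(-2)Var(H) + (3)(3)Var(V) + [(-3)(3) + (3)(-2)]cov(H,V)
= 6·17.64 + 9·9 + -15·-5.04 = 262.44

262.440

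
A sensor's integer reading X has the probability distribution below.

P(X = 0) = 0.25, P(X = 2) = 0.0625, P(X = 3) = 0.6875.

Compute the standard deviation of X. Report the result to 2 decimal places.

E[X] = (0)(0.25) + (2)(0.0625) + (3)(0.6875) = 2.1875
E[X²] = (0)²(0.25) + (2)²(0.0625) + (3)²(0.6875) = 6.4375
V(X) = E[X²] − (E[X])² = 6.4375 − (2.1875)² = 1.65234375
SD(X) = √1.65234375 ≈ 1.29

1.29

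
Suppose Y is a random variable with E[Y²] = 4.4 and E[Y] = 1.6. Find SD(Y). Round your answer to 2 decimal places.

1.36

Var(Y) = 4.4 − (1.6)² = 1.84
SD(Y) = √1.84 ≈ 1.36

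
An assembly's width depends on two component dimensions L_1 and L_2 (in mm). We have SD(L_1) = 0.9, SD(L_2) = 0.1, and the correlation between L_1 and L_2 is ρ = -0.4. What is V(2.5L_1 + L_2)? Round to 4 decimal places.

V(L_1) = (0.9)² = 0.81;  V(L_2) = (0.1)² = 0.01
cov(L_1,L_2) = ρ·SD(L_1)·SD(L_2) = -0.4·0.9·0.1 = -0.036
V(2.5L_1 + L_2) = (2.5)²·V(L_1) + (1)²·V(L_2) + 2·(2.5)·(1)·cov(L_1,L_2)
= 6.25·0.81 + 1·0.01 + 5·-0.036 = 4.8925

4.8925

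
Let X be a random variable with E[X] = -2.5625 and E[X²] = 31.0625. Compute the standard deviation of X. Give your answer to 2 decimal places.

V(X) = 31.0625 − (-2.5625)² = 24.49609375
sd(X) = √24.49609375 ≈ 4.95

4.95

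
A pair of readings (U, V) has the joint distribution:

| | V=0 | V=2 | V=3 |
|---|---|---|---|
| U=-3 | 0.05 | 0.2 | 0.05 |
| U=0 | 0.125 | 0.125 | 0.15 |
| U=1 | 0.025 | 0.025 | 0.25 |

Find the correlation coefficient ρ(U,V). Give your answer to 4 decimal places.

0.2094

E[U] = -0.6,  E[V] = 2.05
E[UV] = -0.85
Cov(U,V) = E[UV] − E[U]E[V] = -0.85 − (-0.6)(2.05) = 0.38
Var(U) = 2.64,  Var(V) = 1.2475
ρ = 0.38 / √(2.64·1.2475) ≈ 0.2094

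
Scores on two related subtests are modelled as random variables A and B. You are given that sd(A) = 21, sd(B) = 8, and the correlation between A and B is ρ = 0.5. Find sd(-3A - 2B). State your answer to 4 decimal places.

72.3395

Var(A) = (21)² = 441;  Var(B) = (8)² = 64
Cov(A,B) = ρ·sd(A)·sd(B) = 0.5·21·8 = 84
Var(-3A - 2B) = (-3)²·Var(A) + (-2)²·Var(B) + 2·(-3)·(-2)·Cov(A,B)
= 9·441 + 4·64 + 12·84 = 5233
sd(-3A - 2B) = √5233 ≈ 72.3395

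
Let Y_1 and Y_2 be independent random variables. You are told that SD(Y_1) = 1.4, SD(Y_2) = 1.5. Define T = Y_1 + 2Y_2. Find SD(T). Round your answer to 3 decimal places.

V(Y_1) = 1.96, V(Y_2) = 2.25
By independence, V(T) = (1)²V(Y_1) + (2)²V(Y_2)
= (1)²·1.96 + (2)²·2.25 = 10.96
SD(T) = √10.96 ≈ 3.311

3.311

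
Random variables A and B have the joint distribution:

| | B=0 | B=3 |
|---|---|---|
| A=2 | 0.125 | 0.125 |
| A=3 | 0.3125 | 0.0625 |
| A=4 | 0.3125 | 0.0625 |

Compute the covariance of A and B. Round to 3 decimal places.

E[A] = 3.125,  E[B] = 0.75
E[AB] = 2.0625
Cov(A,B) = E[AB] − E[A]E[B] = 2.0625 − (3.125)(0.75) = -0.28125

-0.281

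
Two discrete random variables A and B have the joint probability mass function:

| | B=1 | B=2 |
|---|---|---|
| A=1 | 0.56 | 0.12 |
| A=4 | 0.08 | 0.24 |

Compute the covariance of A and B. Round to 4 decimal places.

0.3744

E[A] = 1.96,  E[B] = 1.36
E[AB] = 3.04
Cov(A,B) = E[AB] − E[A]E[B] = 3.04 − (1.96)(1.36) = 0.3744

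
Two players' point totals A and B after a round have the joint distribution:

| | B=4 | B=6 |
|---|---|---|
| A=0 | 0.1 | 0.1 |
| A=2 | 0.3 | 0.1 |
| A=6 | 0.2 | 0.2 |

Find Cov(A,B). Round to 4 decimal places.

0.2400

E[A] = 3.2,  E[B] = 4.8
E[AB] = 15.6
Cov(A,B) = E[AB] − E[A]E[B] = 15.6 − (3.2)(4.8) = 0.24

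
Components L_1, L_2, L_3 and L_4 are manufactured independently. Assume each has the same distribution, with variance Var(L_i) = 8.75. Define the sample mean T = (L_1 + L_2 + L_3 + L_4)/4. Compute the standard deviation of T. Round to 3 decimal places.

By independence, Var(T) = (0.25)²Var(L_1) + (0.25)²Var(L_2) + (0.25)²Var(L_3) + (0.25)²Var(L_4)
= (0.25)²·8.75 + (0.25)²·8.75 + (0.25)²·8.75 + (0.25)²·8.75 = 2.1875
sd(T) = √2.1875 ≈ 1.479

1.479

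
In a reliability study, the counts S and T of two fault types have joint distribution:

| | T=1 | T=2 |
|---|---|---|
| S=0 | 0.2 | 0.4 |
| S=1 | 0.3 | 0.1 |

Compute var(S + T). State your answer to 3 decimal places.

0.290

E[S] = 0.4,  E[T] = 1.5,  E[ST] = 0.5
var(S) = 0.4 − (0.4)² = 0.24;  var(T) = 2.5 − (1.5)² = 0.25
cov(S,T) = 0.5 − (0.4)(1.5) = -0.1
var(S + T) = (1)²·0.24 + (1)²·0.25 + 2·(1)·(1)·-0.1 = 0.29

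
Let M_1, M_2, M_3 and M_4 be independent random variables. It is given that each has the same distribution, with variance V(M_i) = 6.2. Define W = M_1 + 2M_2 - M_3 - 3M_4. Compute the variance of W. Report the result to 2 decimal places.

By independence, V(W) = (1)²V(M_1) + (2)²V(M_2) + (-1)²V(M_3) + (-3)²V(M_4)
= (1)²·6.2 + (2)²·6.2 + (-1)²·6.2 + (-3)²·6.2 = 93

93.00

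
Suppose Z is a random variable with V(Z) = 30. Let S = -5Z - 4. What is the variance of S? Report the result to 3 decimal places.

V(-5Z - 4) = (-5)²·V(Z) = 25·30 = 750

750.000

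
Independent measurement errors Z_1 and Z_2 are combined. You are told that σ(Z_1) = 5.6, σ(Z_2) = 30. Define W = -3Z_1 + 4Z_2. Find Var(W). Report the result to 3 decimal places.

Var(Z_1) = 31.36, Var(Z_2) = 900
By independence, Var(W) = (-3)²Var(Z_1) + (4)²Var(Z_2)
= (-3)²·31.36 + (4)²·900 = 14682.24

14682.240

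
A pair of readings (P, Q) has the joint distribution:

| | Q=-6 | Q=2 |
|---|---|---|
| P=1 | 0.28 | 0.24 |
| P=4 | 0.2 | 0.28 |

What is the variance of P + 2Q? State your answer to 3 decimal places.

69.062

E[P] = 2.44,  E[Q] = -1.84,  E[PQ] = -3.76
Var(P) = 8.2 − (2.44)² = 2.2464;  Var(Q) = 19.36 − (-1.84)² = 15.9744
cov(P,Q) = -3.76 − (2.44)(-1.84) = 0.7296
Var(P + 2Q) = (1)²·2.2464 + (2)²·15.9744 + 2·(1)·(2)·0.7296 = 69.0624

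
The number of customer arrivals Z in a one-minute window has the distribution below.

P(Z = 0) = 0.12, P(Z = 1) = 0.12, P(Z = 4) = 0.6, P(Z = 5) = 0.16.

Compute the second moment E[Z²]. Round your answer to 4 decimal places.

13.7200

E[Z²] = (0)²(0.12) + (1)²(0.12) + (4)²(0.6) + (5)²(0.16) = 13.72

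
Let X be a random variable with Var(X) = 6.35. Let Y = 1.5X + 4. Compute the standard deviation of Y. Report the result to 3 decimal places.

3.780

Var(1.5X + 4) = (1.5)²·6.35 = 14.2875
σ(Y) = √14.2875 ≈ 3.780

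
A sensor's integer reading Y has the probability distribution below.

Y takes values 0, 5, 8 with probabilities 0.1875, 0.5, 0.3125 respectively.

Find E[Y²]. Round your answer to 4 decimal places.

E[Y²] = (0)²(0.1875) + (5)²(0.5) + (8)²(0.3125) = 32.5

32.5000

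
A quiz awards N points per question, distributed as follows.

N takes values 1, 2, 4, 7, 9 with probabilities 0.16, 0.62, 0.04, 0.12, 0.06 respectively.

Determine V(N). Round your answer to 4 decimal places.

E[N] = (1)(0.16) + (2)(0.62) + (4)(0.04) + (7)(0.12) + (9)(0.06) = 2.94
E[N²] = (1)²(0.16) + (2)²(0.62) + (4)²(0.04) + (7)²(0.12) + (9)²(0.06) = 14.02
V(N) = E[N²] − (E[N])² = 14.02 − (2.94)² = 5.3764

5.3764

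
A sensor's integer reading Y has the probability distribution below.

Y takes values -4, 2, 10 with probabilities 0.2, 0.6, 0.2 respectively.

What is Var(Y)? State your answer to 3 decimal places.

E[Y] = (-4)(0.2) + (2)(0.6) + (10)(0.2) = 2.4
E[Y²] = (-4)²(0.2) + (2)²(0.6) + (10)²(0.2) = 25.6
Var(Y) = E[Y²] − (E[Y])² = 25.6 − (2.4)² = 19.84

19.840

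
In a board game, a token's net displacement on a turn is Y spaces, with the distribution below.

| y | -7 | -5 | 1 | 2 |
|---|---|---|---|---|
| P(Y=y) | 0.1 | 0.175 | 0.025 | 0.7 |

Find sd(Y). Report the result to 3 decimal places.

E[Y] = (-7)(0.1) + (-5)(0.175) + (1)(0.025) + (2)(0.7) = -0.15
E[Y²] = (-7)²(0.1) + (-5)²(0.175) + (1)²(0.025) + (2)²(0.7) = 12.1
Var(Y) = E[Y²] − (E[Y])² = 12.1 − (-0.15)² = 12.0775
sd(Y) = √12.0775 ≈ 3.475

3.475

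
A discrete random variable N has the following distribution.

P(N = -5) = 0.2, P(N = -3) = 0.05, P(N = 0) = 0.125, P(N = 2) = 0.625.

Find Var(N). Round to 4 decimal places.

7.9400

E[N] = (-5)(0.2) + (-3)(0.05) + (0)(0.125) + (2)(0.625) = 0.1
E[N²] = (-5)²(0.2) + (-3)²(0.05) + (0)²(0.125) + (2)²(0.625) = 7.95
Var(N) = E[N²] − (E[N])² = 7.95 − (0.1)² = 7.94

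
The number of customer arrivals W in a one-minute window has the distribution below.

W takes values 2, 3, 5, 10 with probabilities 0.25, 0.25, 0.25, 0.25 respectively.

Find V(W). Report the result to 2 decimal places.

9.50

E[W] = (2)(0.25) + (3)(0.25) + (5)(0.25) + (10)(0.25) = 5
E[W²] = (2)²(0.25) + (3)²(0.25) + (5)²(0.25) + (10)²(0.25) = 34.5
V(W) = E[W²] − (E[W])² = 34.5 − (5)² = 9.5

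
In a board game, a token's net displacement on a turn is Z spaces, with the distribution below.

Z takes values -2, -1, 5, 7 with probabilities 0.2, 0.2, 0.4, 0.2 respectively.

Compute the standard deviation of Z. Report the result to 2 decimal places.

E[Z] = (-2)(0.2) + (-1)(0.2) + (5)(0.4) + (7)(0.2) = 2.8
E[Z²] = (-2)²(0.2) + (-1)²(0.2) + (5)²(0.4) + (7)²(0.2) = 20.8
Var(Z) = E[Z²] − (E[Z])² = 20.8 − (2.8)² = 12.96
σ(Z) = √12.96 ≈ 3.60

3.60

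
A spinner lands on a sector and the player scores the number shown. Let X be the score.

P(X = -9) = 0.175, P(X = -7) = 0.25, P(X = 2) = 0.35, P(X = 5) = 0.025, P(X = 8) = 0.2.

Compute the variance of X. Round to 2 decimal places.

40.44

E[X] = (-9)(0.175) + (-7)(0.25) + (2)(0.35) + (5)(0.025) + (8)(0.2) = -0.9
E[X²] = (-9)²(0.175) + (-7)²(0.25) + (2)²(0.35) + (5)²(0.025) + (8)²(0.2) = 41.25
var(X) = E[X²] − (E[X])² = 41.25 − (-0.9)² = 40.44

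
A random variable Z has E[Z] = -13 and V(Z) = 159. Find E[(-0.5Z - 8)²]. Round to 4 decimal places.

42.0000

E[-0.5Z - 8] = -0.5·-13 − 8 = -1.5
V(-0.5Z - 8) = (-0.5)²·159 = 39.75
E[(-0.5Z - 8)²] = V((-0.5Z - 8)) + (E[(-0.5Z - 8)])² = 39.75 + (-1.5)² = 42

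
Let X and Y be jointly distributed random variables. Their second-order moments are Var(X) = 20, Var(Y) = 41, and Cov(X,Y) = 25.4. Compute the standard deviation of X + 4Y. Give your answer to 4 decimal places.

29.6513

Var(X + 4Y) = (1)²·Var(X) + (4)²·Var(Y) + 2·(1)·(4)·Cov(X,Y)
= 1·20 + 16·41 + 8·25.4 = 879.2
σ(X + 4Y) = √879.2 ≈ 29.6513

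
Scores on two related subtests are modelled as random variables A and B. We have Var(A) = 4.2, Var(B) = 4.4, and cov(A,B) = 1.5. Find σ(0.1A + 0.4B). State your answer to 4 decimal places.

Var(0.1A + 0.4B) = (0.1)²·Var(A) + (0.4)²·Var(B) + 2·(0.1)·(0.4)·cov(A,B)
= 0.01·4.2 + 0.16·4.4 + 0.08·1.5 = 0.866
σ(0.1A + 0.4B) = √0.866 ≈ 0.9306

0.9306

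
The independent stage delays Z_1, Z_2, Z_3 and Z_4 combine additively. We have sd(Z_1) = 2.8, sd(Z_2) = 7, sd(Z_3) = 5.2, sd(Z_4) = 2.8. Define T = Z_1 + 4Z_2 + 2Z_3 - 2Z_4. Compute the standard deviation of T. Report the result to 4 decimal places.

30.5182

Var(Z_1) = 7.84, Var(Z_2) = 49, Var(Z_3) = 27.04, Var(Z_4) = 7.84
By independence, Var(T) = (1)²Var(Z_1) + (4)²Var(Z_2) + (2)²Var(Z_3) + (-2)²Var(Z_4)
= (1)²·7.84 + (4)²·49 + (2)²·27.04 + (-2)²·7.84 = 931.36
sd(T) = √931.36 ≈ 30.5182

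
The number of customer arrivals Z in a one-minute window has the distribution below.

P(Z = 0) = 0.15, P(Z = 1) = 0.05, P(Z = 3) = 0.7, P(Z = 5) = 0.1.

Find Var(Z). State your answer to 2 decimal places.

1.83

E[Z] = (0)(0.15) + (1)(0.05) + (3)(0.7) + (5)(0.1) = 2.65
E[Z²] = (0)²(0.15) + (1)²(0.05) + (3)²(0.7) + (5)²(0.1) = 8.85
Var(Z) = E[Z²] − (E[Z])² = 8.85 − (2.65)² = 1.8275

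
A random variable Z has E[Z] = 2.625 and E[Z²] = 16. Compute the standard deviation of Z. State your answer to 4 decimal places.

3.0182

V(Z) = 16 − (2.625)² = 9.109375
SD(Z) = √9.109375 ≈ 3.0182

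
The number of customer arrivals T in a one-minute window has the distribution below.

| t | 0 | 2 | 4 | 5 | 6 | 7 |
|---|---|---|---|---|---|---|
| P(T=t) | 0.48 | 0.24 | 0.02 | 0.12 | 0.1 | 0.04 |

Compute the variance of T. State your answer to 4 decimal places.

5.6784

E[T] = (0)(0.48) + (2)(0.24) + (4)(0.02) + (5)(0.12) + (6)(0.1) + (7)(0.04) = 2.04
E[T²] = (0)²(0.48) + (2)²(0.24) + (4)²(0.02) + (5)²(0.12) + (6)²(0.1) + (7)²(0.04) = 9.84
V(T) = E[T²] − (E[T])² = 9.84 − (2.04)² = 5.6784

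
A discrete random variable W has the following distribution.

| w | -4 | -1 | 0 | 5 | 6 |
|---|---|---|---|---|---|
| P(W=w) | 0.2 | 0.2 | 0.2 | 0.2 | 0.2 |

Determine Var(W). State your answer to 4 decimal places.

E[W] = (-4)(0.2) + (-1)(0.2) + (0)(0.2) + (5)(0.2) + (6)(0.2) = 1.2
E[W²] = (-4)²(0.2) + (-1)²(0.2) + (0)²(0.2) + (5)²(0.2) + (6)²(0.2) = 15.6
Var(W) = E[W²] − (E[W])² = 15.6 − (1.2)² = 14.16

14.1600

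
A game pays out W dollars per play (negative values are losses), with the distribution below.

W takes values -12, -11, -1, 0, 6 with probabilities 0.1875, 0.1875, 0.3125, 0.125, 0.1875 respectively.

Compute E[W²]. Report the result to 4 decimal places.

56.7500

E[W²] = (-12)²(0.1875) + (-11)²(0.1875) + (-1)²(0.3125) + (0)²(0.125) + (6)²(0.1875) = 56.75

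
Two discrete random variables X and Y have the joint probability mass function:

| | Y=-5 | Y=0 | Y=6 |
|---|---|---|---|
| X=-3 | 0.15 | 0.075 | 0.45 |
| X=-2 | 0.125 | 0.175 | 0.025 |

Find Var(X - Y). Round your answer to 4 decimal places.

E[X] = -2.675,  E[Y] = 1.475,  E[XY] = -4.9
Var(X) = 7.375 − (-2.675)² = 0.219375;  Var(Y) = 23.975 − (1.475)² = 21.799375
Cov(X,Y) = -4.9 − (-2.675)(1.475) = -0.954375
Var(X - Y) = (1)²·0.219375 + (-1)²·21.799375 + 2·(1)·(-1)·-0.954375 = 23.9275

23.9275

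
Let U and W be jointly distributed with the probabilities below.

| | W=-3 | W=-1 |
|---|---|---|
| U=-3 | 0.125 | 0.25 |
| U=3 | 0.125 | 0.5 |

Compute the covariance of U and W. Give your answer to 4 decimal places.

E[U] = 0.75,  E[W] = -1.5
E[UW] = -0.75
Cov(U,W) = E[UW] − E[U]E[W] = -0.75 − (0.75)(-1.5) = 0.375

0.3750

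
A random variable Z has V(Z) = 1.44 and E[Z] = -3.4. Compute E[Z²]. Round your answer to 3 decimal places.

E[Z²] = V(Z) + (E[Z])² = 1.44 + (-3.4)² = 13

13.000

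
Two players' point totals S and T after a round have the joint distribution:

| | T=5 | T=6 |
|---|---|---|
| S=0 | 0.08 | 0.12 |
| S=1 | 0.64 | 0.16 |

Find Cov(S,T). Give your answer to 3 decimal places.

-0.064

E[S] = 0.8,  E[T] = 5.28
E[ST] = 4.16
Cov(S,T) = E[ST] − E[S]E[T] = 4.16 − (0.8)(5.28) = -0.064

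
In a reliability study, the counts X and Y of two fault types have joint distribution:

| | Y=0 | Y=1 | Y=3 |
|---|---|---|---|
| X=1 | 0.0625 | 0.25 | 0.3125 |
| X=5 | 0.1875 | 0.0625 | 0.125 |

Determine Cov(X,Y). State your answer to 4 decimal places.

-0.6875

E[X] = 2.5,  E[Y] = 1.625
E[XY] = 3.375
Cov(X,Y) = E[XY] − E[X]E[Y] = 3.375 − (2.5)(1.625) = -0.6875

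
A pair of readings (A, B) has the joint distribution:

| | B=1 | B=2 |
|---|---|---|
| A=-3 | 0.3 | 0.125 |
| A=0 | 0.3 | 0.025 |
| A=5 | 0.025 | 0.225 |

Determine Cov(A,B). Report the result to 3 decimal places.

E[A] = -0.025,  E[B] = 1.375
E[AB] = 0.725
Cov(A,B) = E[AB] − E[A]E[B] = 0.725 − (-0.025)(1.375) = 0.759375

0.759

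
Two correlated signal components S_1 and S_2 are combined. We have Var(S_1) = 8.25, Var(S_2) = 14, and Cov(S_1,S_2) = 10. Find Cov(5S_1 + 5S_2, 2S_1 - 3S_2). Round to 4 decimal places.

-177.5000

Cov(5S_1 + 5S_2, 2S_1 - 3S_2) = (5)(2)Var(S_1) + (5)(-3)Var(S_2) + [(5)(-3) + (5)(2)]Cov(S_1,S_2)
= 10·8.25 + -15·14 + -5·10 = -177.5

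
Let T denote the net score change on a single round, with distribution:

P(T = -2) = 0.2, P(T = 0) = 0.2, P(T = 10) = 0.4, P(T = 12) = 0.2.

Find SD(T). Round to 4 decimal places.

5.7966

E[T] = (-2)(0.2) + (0)(0.2) + (10)(0.4) + (12)(0.2) = 6
E[T²] = (-2)²(0.2) + (0)²(0.2) + (10)²(0.4) + (12)²(0.2) = 69.6
var(T) = E[T²] − (E[T])² = 69.6 − (6)² = 33.6
SD(T) = √33.6 ≈ 5.7966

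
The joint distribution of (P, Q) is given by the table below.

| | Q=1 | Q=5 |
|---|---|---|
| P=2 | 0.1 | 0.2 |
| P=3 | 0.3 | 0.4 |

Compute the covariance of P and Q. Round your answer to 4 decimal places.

E[P] = 2.7,  E[Q] = 3.4
E[PQ] = 9.1
cov(P,Q) = E[PQ] − E[P]E[Q] = 9.1 − (2.7)(3.4) = -0.08

-0.0800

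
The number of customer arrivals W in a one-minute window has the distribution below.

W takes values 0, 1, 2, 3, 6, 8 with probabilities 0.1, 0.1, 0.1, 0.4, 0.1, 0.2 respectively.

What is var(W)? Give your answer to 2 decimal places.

E[W] = (0)(0.1) + (1)(0.1) + (2)(0.1) + (3)(0.4) + (6)(0.1) + (8)(0.2) = 3.7
E[W²] = (0)²(0.1) + (1)²(0.1) + (2)²(0.1) + (3)²(0.4) + (6)²(0.1) + (8)²(0.2) = 20.5
var(W) = E[W²] − (E[W])² = 20.5 − (3.7)² = 6.81

6.81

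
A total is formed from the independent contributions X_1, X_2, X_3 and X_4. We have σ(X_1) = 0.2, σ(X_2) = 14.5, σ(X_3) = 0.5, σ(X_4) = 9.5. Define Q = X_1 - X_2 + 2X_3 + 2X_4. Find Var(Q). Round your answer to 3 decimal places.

572.290

Var(X_1) = 0.04, Var(X_2) = 210.25, Var(X_3) = 0.25, Var(X_4) = 90.25
By independence, Var(Q) = (1)²Var(X_1) + (-1)²Var(X_2) + (2)²Var(X_3) + (2)²Var(X_4)
= (1)²·0.04 + (-1)²·210.25 + (2)²·0.25 + (2)²·90.25 = 572.29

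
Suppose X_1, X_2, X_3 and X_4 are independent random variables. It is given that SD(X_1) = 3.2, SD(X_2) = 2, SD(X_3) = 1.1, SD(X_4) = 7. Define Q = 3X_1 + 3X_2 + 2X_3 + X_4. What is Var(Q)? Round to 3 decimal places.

Var(X_1) = 10.24, Var(X_2) = 4, Var(X_3) = 1.21, Var(X_4) = 49
By independence, Var(Q) = (3)²Var(X_1) + (3)²Var(X_2) + (2)²Var(X_3) + (1)²Var(X_4)
= (3)²·10.24 + (3)²·4 + (2)²·1.21 + (1)²·49 = 182

182.000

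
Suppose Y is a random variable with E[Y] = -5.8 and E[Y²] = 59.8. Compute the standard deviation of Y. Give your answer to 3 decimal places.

5.115

V(Y) = 59.8 − (-5.8)² = 26.16
SD(Y) = √26.16 ≈ 5.115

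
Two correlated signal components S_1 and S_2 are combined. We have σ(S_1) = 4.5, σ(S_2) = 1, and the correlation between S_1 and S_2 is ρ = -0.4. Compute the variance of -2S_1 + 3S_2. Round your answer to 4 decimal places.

var(S_1) = (4.5)² = 20.25;  var(S_2) = (1)² = 1
Cov(S_1,S_2) = ρ·σ(S_1)·σ(S_2) = -0.4·4.5·1 = -1.8
var(-2S_1 + 3S_2) = (-2)²·var(S_1) + (3)²·var(S_2) + 2·(-2)·(3)·Cov(S_1,S_2)
= 4·20.25 + 9·1 + -12·-1.8 = 111.6

111.6000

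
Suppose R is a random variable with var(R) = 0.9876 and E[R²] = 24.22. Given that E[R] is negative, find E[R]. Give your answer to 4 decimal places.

(E[R])² = E[R²] − var(R) = 24.22 − 0.9876 = 23.2324
E[R] = −√23.2324 = -4.82

-4.8200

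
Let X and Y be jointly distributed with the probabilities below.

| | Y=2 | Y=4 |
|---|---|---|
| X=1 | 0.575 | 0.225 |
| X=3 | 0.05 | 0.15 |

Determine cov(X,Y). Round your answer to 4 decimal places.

E[X] = 1.4,  E[Y] = 2.75
E[XY] = 4.15
cov(X,Y) = E[XY] − E[X]E[Y] = 4.15 − (1.4)(2.75) = 0.3

0.3000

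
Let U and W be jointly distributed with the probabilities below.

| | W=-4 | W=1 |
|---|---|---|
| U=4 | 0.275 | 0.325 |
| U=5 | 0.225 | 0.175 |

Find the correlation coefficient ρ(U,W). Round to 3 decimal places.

E[U] = 4.4,  E[W] = -1.5
E[UW] = -6.725
Cov(U,W) = E[UW] − E[U]E[W] = -6.725 − (4.4)(-1.5) = -0.125
Var(U) = 0.24,  Var(W) = 6.25
ρ = -0.125 / √(0.24·6.25) ≈ -0.102

-0.102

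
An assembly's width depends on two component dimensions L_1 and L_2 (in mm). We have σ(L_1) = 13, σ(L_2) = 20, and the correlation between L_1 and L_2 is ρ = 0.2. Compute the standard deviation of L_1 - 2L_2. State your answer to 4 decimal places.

39.5095

V(L_1) = (13)² = 169;  V(L_2) = (20)² = 400
Cov(L_1,L_2) = ρ·σ(L_1)·σ(L_2) = 0.2·13·20 = 52
V(L_1 - 2L_2) = (1)²·V(L_1) + (-2)²·V(L_2) + 2·(1)·(-2)·Cov(L_1,L_2)
= 1·169 + 4·400 + -4·52 = 1561
σ(L_1 - 2L_2) = √1561 ≈ 39.5095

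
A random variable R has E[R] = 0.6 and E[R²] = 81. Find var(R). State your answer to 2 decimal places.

80.64

var(R) = 81 − (0.6)² = 80.64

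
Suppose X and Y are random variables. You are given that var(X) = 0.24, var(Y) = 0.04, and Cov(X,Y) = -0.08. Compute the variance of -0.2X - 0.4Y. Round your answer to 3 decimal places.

var(-0.2X - 0.4Y) = (-0.2)²·var(X) + (-0.4)²·var(Y) + 2·(-0.2)·(-0.4)·Cov(X,Y)
= 0.04·0.24 + 0.16·0.04 + 0.16·-0.08 = 0.0032

0.003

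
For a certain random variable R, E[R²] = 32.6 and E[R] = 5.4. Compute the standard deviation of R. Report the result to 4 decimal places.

1.8547

Var(R) = 32.6 − (5.4)² = 3.44
sd(R) = √3.44 ≈ 1.8547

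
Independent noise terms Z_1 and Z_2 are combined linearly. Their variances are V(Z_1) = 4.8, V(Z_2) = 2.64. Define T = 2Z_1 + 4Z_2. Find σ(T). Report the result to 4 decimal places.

7.8384

By independence, V(T) = (2)²V(Z_1) + (4)²V(Z_2)
= (2)²·4.8 + (4)²·2.64 = 61.44
σ(T) = √61.44 ≈ 7.8384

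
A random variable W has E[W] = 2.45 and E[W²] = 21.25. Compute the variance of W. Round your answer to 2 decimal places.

Var(W) = 21.25 − (2.45)² = 15.2475

15.25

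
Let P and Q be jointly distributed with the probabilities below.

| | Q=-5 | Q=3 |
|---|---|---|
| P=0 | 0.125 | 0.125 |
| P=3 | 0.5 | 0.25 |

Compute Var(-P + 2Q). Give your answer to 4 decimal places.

E[P] = 2.25,  E[Q] = -2,  E[PQ] = -5.25
Var(P) = 6.75 − (2.25)² = 1.6875;  Var(Q) = 19 − (-2)² = 15
cov(P,Q) = -5.25 − (2.25)(-2) = -0.75
Var(-P + 2Q) = (-1)²·1.6875 + (2)²·15 + 2·(-1)·(2)·-0.75 = 64.6875

64.6875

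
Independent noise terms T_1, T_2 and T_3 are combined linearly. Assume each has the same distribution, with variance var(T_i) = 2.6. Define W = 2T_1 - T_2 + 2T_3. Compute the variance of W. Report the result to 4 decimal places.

23.4000

By independence, var(W) = (2)²var(T_1) + (-1)²var(T_2) + (2)²var(T_3)
= (2)²·2.6 + (-1)²·2.6 + (2)²·2.6 = 23.4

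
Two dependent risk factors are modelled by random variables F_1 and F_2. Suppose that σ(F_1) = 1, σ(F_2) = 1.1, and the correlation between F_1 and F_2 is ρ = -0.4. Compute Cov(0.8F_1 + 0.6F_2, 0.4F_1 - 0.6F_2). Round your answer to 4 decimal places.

-0.0100

Var(F_1) = (1)² = 1;  Var(F_2) = (1.1)² = 1.21
Cov(F_1,F_2) = ρ·σ(F_1)·σ(F_2) = -0.4·1·1.1 = -0.44
Cov(0.8F_1 + 0.6F_2, 0.4F_1 - 0.6F_2) = (0.8)(0.4)Var(F_1) + (0.6)(-0.6)Var(F_2) + [(0.8)(-0.6) + (0.6)(0.4)]Cov(F_1,F_2)
= 0.32·1 + -0.36·1.21 + -0.24·-0.44 = -0.01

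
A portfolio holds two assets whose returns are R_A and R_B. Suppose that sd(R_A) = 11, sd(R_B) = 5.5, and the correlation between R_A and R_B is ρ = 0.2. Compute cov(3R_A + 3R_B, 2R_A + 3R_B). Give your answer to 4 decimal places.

1179.7500

V(R_A) = (11)² = 121;  V(R_B) = (5.5)² = 30.25
cov(R_A,R_B) = ρ·sd(R_A)·sd(R_B) = 0.2·11·5.5 = 12.1
cov(3R_A + 3R_B, 2R_A + 3R_B) = (3)(2)V(R_A) + (3)(3)V(R_B) + [(3)(3) + (3)(2)]cov(R_A,R_B)
= 6·121 + 9·30.25 + 15·12.1 = 1179.75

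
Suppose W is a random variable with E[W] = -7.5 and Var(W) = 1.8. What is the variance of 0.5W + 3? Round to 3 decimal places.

Var(0.5W + 3) = (0.5)²·Var(W) = 0.25·1.8 = 0.45

0.450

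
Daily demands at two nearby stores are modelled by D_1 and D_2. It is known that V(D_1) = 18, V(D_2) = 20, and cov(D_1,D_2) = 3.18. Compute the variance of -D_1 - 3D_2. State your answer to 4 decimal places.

217.0800

V(-D_1 - 3D_2) = (-1)²·V(D_1) + (-3)²·V(D_2) + 2·(-1)·(-3)·cov(D_1,D_2)
= 1·18 + 9·20 + 6·3.18 = 217.08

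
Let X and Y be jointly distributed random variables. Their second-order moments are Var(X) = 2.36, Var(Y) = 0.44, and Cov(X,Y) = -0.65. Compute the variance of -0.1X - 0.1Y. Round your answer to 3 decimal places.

0.015

Var(-0.1X - 0.1Y) = (-0.1)²·Var(X) + (-0.1)²·Var(Y) + 2·(-0.1)·(-0.1)·Cov(X,Y)
= 0.01·2.36 + 0.01·0.44 + 0.02·-0.65 = 0.015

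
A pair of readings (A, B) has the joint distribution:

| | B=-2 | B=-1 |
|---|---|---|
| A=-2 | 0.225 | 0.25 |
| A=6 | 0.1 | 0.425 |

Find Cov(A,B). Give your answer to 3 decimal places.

0.565

E[A] = 2.2,  E[B] = -1.325
E[AB] = -2.35
Cov(A,B) = E[AB] − E[A]E[B] = -2.35 − (2.2)(-1.325) = 0.565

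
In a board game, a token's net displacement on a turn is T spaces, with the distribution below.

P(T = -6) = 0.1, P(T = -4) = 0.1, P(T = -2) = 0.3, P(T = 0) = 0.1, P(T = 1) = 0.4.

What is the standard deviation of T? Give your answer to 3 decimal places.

E[T] = (-6)(0.1) + (-4)(0.1) + (-2)(0.3) + (0)(0.1) + (1)(0.4) = -1.2
E[T²] = (-6)²(0.1) + (-4)²(0.1) + (-2)²(0.3) + (0)²(0.1) + (1)²(0.4) = 6.8
Var(T) = E[T²] − (E[T])² = 6.8 − (-1.2)² = 5.36
sd(T) = √5.36 ≈ 2.315

2.315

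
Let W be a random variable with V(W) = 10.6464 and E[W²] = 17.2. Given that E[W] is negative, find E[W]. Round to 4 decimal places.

-2.5600

(E[W])² = E[W²] − V(W) = 17.2 − 10.6464 = 6.5536
E[W] = −√6.5536 = -2.56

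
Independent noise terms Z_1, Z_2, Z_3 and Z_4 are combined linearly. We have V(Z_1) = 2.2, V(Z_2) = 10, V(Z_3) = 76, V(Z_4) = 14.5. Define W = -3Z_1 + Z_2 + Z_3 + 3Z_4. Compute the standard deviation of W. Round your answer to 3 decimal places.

By independence, V(W) = (-3)²V(Z_1) + (1)²V(Z_2) + (1)²V(Z_3) + (3)²V(Z_4)
= (-3)²·2.2 + (1)²·10 + (1)²·76 + (3)²·14.5 = 236.3
SD(W) = √236.3 ≈ 15.372

15.372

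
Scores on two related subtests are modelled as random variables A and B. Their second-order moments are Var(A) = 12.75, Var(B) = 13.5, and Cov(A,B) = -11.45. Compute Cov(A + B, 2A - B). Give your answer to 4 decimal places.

0.5500

Cov(A + B, 2A - B) = (1)(2)Var(A) + (1)(-1)Var(B) + [(1)(-1) + (1)(2)]Cov(A,B)
= 2·12.75 + -1·13.5 + 1·-11.45 = 0.55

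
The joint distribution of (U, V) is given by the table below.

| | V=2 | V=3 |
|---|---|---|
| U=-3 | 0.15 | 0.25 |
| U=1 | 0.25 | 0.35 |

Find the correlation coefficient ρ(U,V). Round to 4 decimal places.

-0.0417

E[U] = -0.6,  E[V] = 2.6
E[UV] = -1.6
Cov(U,V) = E[UV] − E[U]E[V] = -1.6 − (-0.6)(2.6) = -0.04
Var(U) = 3.84,  Var(V) = 0.24
ρ = -0.04 / √(3.84·0.24) ≈ -0.0417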